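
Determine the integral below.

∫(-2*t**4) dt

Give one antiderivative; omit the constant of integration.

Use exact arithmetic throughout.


Answer: -2*t**5/5.


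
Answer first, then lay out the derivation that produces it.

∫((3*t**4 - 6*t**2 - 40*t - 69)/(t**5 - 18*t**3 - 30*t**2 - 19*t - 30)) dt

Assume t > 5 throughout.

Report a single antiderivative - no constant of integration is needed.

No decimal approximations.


The answer is log(t - 5) - log(t + 2) + 3*log(t + 3) + 2*atan(t).
Step 1. Decompose ∫((3*t**4 - 6*t**2 - 40*t - 69)/(t**5 - 18*t**3 - 30*t**2 - 19*t - 30)) dt by partial fractions, (3*t**4 - 6*t**2 - 40*t - 69)/(t**5 - 18*t**3 - 30*t**2 - 19*t - 30) = 2/(t**2 + 1) + 3/(t + 3) - 1/(t + 2) + 1/(t - 5): now ∫(1/(t - 5)) dt + ∫(-1/(t + 2)) dt + ∫(3/(t + 3)) dt + ∫(2/(t**2 + 1)) dt.
Step 2. Evaluate the standard form [assuming t > -3]: now 3*log(t + 3) + ∫(1/(t - 5)) dt + ∫(-1/(t + 2)) dt + ∫(2/(t**2 + 1)) dt.
Step 3. Evaluate the standard form [assuming t > -2]: now -log(t + 2) + 3*log(t + 3) + ∫(1/(t - 5)) dt + ∫(2/(t**2 + 1)) dt.
Step 4. Evaluate the standard form [assuming t > 5]: now log(t - 5) - log(t + 2) + 3*log(t + 3) + ∫(2/(t**2 + 1)) dt.
Step 5. Evaluate the standard form: now log(t - 5) - log(t + 2) + 3*log(t + 3) + 2*atan(t).
Answer: log(t - 5) - log(t + 2) + 3*log(t + 3) + 2*atan(t).


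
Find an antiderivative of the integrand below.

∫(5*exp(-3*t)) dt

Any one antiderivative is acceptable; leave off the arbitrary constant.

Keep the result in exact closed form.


Answer: -5*exp(-3*t)/3.


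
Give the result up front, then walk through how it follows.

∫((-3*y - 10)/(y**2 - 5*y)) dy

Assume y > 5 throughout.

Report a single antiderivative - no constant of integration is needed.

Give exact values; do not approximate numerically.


The answer is 2*log(y) - 5*log(y - 5).
Step 1. Decompose ∫((-3*y - 10)/(y**2 - 5*y)) dy by partial fractions, (-3*y - 10)/(y**2 - 5*y) = -5/(y - 5) + 2/y: now ∫(2/y) dy + ∫(-5/(y - 5)) dy.
Step 2. Evaluate the standard form [assuming y > 5]: now -5*log(y - 5) + ∫(2/y) dy.
Step 3. Evaluate the standard form [assuming y > 0]: now 2*log(y) - 5*log(y - 5).
Answer: 2*log(y) - 5*log(y - 5).


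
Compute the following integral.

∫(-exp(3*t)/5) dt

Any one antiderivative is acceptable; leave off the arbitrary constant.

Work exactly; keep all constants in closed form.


Answer: -exp(3*t)/15.


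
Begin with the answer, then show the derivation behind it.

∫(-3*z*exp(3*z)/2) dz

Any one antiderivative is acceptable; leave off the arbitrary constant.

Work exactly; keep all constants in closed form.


The answer is -z*exp(3*z)/2 + exp(3*z)/6.
Step 1. Integrate ∫(-3*z*exp(3*z)/2) dz by parts with u = z, dv = (-3*exp(3*z)/2) dz, so v = -exp(3*z)/2: now -z*exp(3*z)/2 + ∫(exp(3*z)/2) dz.
Step 2. Evaluate the standard form: now -z*exp(3*z)/2 + exp(3*z)/6.
Answer: -z*exp(3*z)/2 + exp(3*z)/6.


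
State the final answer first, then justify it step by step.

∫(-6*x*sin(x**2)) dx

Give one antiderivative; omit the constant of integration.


The answer is 3*cos(x**2).
Step 1. Substitute u = x**2, turning ∫(-6*x*sin(x**2)) dx into ∫(-3*sin(u)) du: now ∫(-3*sin(u)) du.
Step 2. Evaluate the standard form: now 3*cos(u).
Step 3. Substitute back u = x**2: now 3*cos(x**2).
Answer: 3*cos(x**2).


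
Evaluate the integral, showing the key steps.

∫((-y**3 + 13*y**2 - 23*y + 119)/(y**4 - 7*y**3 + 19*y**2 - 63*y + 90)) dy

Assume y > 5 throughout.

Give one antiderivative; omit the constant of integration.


Step 1. Decompose ∫((-y**3 + 13*y**2 - 23*y + 119)/(y**4 - 7*y**3 + 19*y**2 - 63*y + 90)) dy by partial fractions, (-y**3 + 13*y**2 - 23*y + 119)/(y**4 - 7*y**3 + 19*y**2 - 63*y + 90) = 2/(y**2 + 9) - 3/(y - 2) + 2/(y - 5): now ∫(2/(y - 5)) dy + ∫(-3/(y - 2)) dy + ∫(2/(y**2 + 9)) dy.
Step 2. Evaluate the standard form [assuming y > 5]: now 2*log(y - 5) + ∫(-3/(y - 2)) dy + ∫(2/(y**2 + 9)) dy.
Step 3. Evaluate the standard form [assuming y > 2]: now 2*log(y - 5) - 3*log(y - 2) + ∫(2/(y**2 + 9)) dy.
Step 4. Evaluate the standard form: now 2*log(y - 5) - 3*log(y - 2) + 2*atan(y/3)/3.
Answer: 2*log(y - 5) - 3*log(y - 2) + 2*atan(y/3)/3.


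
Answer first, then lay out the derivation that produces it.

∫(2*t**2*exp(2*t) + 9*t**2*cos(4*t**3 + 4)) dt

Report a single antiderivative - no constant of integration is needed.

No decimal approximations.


The answer is t**2*exp(2*t) - t*exp(2*t) + exp(2*t)/2 + 3*sin(4*t**3 + 4)/4.
Step 1. Rewrite: now ∫(2*t**2*exp(2*t)) dt + ∫(9*t**2*cos(4*t**3 + 4)) dt.
Step 2. Substitute u = t**3 + 1, turning ∫(9*t**2*cos(4*t**3 + 4)) dt into ∫(3*cos(4*u)) du: now ∫(2*t**2*exp(2*t)) dt + ∫(3*cos(4*u)) du.
Step 3. Evaluate the standard form: now 3*sin(4*u)/4 + ∫(2*t**2*exp(2*t)) dt.
Step 4. Substitute back u = t**3 + 1: now 3*sin(4*t**3 + 4)/4 + ∫(2*t**2*exp(2*t)) dt.
Step 5. Integrate ∫(2*t**2*exp(2*t)) dt by parts with u = t**2, dv = (2*exp(2*t)) dt, so v = exp(2*t): now t**2*exp(2*t) + 3*sin(4*t**3 + 4)/4 + ∫(-2*t*exp(2*t)) dt.
Step 6. Integrate ∫(-2*t*exp(2*t)) dt by parts with u = t, dv = (-2*exp(2*t)) dt, so v = -exp(2*t): now t**2*exp(2*t) - t*exp(2*t) + 3*sin(4*t**3 + 4)/4 + ∫(exp(2*t)) dt.
Step 7. Evaluate the standard form: now t**2*exp(2*t) - t*exp(2*t) + exp(2*t)/2 + 3*sin(4*t**3 + 4)/4.
Answer: t**2*exp(2*t) - t*exp(2*t) + exp(2*t)/2 + 3*sin(4*t**3 + 4)/4.


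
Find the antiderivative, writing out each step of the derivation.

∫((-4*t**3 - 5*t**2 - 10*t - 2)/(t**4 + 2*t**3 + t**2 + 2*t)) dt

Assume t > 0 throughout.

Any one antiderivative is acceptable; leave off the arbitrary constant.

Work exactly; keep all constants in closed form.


Step 1. Decompose ∫((-4*t**3 - 5*t**2 - 10*t - 2)/(t**4 + 2*t**3 + t**2 + 2*t)) dt by partial fractions, (-4*t**3 - 5*t**2 - 10*t - 2)/(t**4 + 2*t**3 + t**2 + 2*t) = -3/(t**2 + 1) - 3/(t + 2) - 1/t: now ∫(-1/t) dt + ∫(-3/(t + 2)) dt + ∫(-3/(t**2 + 1)) dt.
Step 2. Evaluate the standard form [assuming t > 0]: now -log(t) + ∫(-3/(t + 2)) dt + ∫(-3/(t**2 + 1)) dt.
Step 3. Evaluate the standard form [assuming t > -2]: now -log(t) - 3*log(t + 2) + ∫(-3/(t**2 + 1)) dt.
Step 4. Evaluate the standard form: now -log(t) - 3*log(t + 2) - 3*atan(t).
Answer: -log(t) - 3*log(t + 2) - 3*atan(t).


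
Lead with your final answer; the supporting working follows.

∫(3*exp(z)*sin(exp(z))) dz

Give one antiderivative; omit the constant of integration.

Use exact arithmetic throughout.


The answer is -3*cos(exp(z)).
Step 1. Substitute u = exp(z), turning ∫(3*exp(z)*sin(exp(z))) dz into ∫(3*sin(u)) du: now ∫(3*sin(u)) du.
Step 2. Evaluate the standard form: now -3*cos(u).
Step 3. Substitute back u = exp(z): now -3*cos(exp(z)).
Answer: -3*cos(exp(z)).


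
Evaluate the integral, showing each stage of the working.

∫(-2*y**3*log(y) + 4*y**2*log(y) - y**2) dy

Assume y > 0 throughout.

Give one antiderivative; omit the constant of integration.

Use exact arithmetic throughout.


Step 1. Rewrite: now ∫(-y**2) dy + ∫(4*y**2*log(y)) dy + ∫(-2*y**3*log(y)) dy.
Step 2. Evaluate the standard form: now -y**3/3 + ∫(4*y**2*log(y)) dy + ∫(-2*y**3*log(y)) dy.
Step 3. Integrate ∫(-2*y**3*log(y)) dy by parts with u = log(y), dv = (-2*y**3) dy, so v = -y**4/2 [assuming y > 0]: now -y**4*log(y)/2 - y**3/3 + ∫(y**3/2) dy + ∫(4*y**2*log(y)) dy.
Step 4. Evaluate the standard form: now -y**4*log(y)/2 + y**4/8 - y**3/3 + ∫(4*y**2*log(y)) dy.
Step 5. Integrate ∫(4*y**2*log(y)) dy by parts with u = log(y), dv = (4*y**2) dy, so v = 4*y**3/3 [assuming y > 0]: now -y**4*log(y)/2 + y**4/8 + 4*y**3*log(y)/3 - y**3/3 + ∫(-4*y**2/3) dy.
Step 6. Evaluate the standard form: now -y**4*log(y)/2 + y**4/8 + 4*y**3*log(y)/3 - 7*y**3/9.
Answer: -y**4*log(y)/2 + y**4/8 + 4*y**3*log(y)/3 - 7*y**3/9.


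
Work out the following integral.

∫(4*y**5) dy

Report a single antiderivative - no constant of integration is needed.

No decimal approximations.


Answer: 2*y**6/3.


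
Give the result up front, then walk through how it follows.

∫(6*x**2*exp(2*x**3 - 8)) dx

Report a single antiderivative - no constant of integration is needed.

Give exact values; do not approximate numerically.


The answer is exp(2*x**3 - 8).
Step 1. Substitute u = x**3 - 4, turning ∫(6*x**2*exp(2*x**3 - 8)) dx into ∫(2*exp(2*u)) du: now ∫(2*exp(2*u)) du.
Step 2. Evaluate the standard form: now exp(2*u).
Step 3. Substitute back u = x**3 - 4: now exp(2*x**3 - 8).
Answer: exp(2*x**3 - 8).


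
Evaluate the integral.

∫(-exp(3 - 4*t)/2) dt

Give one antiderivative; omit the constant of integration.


Answer: exp(3 - 4*t)/8.


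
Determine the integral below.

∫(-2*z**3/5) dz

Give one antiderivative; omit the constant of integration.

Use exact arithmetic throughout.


Answer: -z**4/10.


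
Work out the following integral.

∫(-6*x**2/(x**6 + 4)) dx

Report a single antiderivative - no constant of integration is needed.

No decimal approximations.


Answer: -atan(x**3/2).


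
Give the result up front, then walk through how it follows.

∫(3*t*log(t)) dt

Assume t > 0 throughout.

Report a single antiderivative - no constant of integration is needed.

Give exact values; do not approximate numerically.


The answer is 3*t**2*log(t)/2 - 3*t**2/4.
Step 1. Integrate ∫(3*t*log(t)) dt by parts with u = log(t), dv = (3*t) dt, so v = 3*t**2/2 [assuming t > 0]: now 3*t**2*log(t)/2 + ∫(-3*t/2) dt.
Step 2. Evaluate the standard form: now 3*t**2*log(t)/2 - 3*t**2/4.
Answer: 3*t**2*log(t)/2 - 3*t**2/4.


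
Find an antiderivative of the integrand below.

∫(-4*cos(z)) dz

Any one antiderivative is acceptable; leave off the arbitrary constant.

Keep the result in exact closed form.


Answer: -4*sin(z).


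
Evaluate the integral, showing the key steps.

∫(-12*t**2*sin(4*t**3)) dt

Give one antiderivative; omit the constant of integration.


Step 1. Substitute u = t**3, turning ∫(-12*t**2*sin(4*t**3)) dt into ∫(-4*sin(4*u)) du: now ∫(-4*sin(4*u)) du.
Step 2. Evaluate the standard form: now cos(4*u).
Step 3. Substitute back u = t**3: now cos(4*t**3).
Answer: cos(4*t**3).


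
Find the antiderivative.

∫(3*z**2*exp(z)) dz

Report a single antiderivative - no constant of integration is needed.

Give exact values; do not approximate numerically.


Answer: 3*z**2*exp(z) - 6*z*exp(z) + 6*exp(z).


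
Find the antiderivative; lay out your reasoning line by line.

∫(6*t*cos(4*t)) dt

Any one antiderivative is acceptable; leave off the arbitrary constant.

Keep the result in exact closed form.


Step 1. Integrate ∫(6*t*cos(4*t)) dt by parts with u = t, dv = (6*cos(4*t)) dt, so v = 3*sin(4*t)/2: now 3*t*sin(4*t)/2 + ∫(-3*sin(4*t)/2) dt.
Step 2. Evaluate the standard form: now 3*t*sin(4*t)/2 + 3*cos(4*t)/8.
Answer: 3*t*sin(4*t)/2 + 3*cos(4*t)/8.


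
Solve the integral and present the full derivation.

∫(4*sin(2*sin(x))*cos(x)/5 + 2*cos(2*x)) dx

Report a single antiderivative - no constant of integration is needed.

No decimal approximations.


Step 1. Rewrite: now ∫(4*sin(2*sin(x))*cos(x)/5) dx + ∫(2*cos(2*x)) dx.
Step 2. Substitute u = sin(x), turning ∫(4*sin(2*sin(x))*cos(x)/5) dx into ∫(4*sin(2*u)/5) du: now ∫(4*sin(2*u)/5) du + ∫(2*cos(2*x)) dx.
Step 3. Evaluate the standard form: now -2*cos(2*u)/5 + ∫(2*cos(2*x)) dx.
Step 4. Substitute back u = sin(x): now -2*cos(2*sin(x))/5 + ∫(2*cos(2*x)) dx.
Step 5. Evaluate the standard form: now sin(2*x) - 2*cos(2*sin(x))/5.
Answer: sin(2*x) - 2*cos(2*sin(x))/5.


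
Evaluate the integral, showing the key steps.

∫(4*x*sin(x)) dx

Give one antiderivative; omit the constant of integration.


Step 1. Integrate ∫(4*x*sin(x)) dx by parts with u = x, dv = (4*sin(x)) dx, so v = -4*cos(x): now -4*x*cos(x) + ∫(4*cos(x)) dx.
Step 2. Evaluate the standard form: now -4*x*cos(x) + 4*sin(x).
Answer: -4*x*cos(x) + 4*sin(x).


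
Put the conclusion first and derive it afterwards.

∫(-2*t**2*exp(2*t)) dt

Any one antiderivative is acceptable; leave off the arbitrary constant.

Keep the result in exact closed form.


The answer is -t**2*exp(2*t) + t*exp(2*t) - exp(2*t)/2.
Step 1. Integrate ∫(-2*t**2*exp(2*t)) dt by parts with u = t**2, dv = (-2*exp(2*t)) dt, so v = -exp(2*t): now -t**2*exp(2*t) + ∫(2*t*exp(2*t)) dt.
Step 2. Integrate ∫(2*t*exp(2*t)) dt by parts with u = t, dv = (2*exp(2*t)) dt, so v = exp(2*t): now -t**2*exp(2*t) + t*exp(2*t) + ∫(-exp(2*t)) dt.
Step 3. Evaluate the standard form: now -t**2*exp(2*t) + t*exp(2*t) - exp(2*t)/2.
Answer: -t**2*exp(2*t) + t*exp(2*t) - exp(2*t)/2.


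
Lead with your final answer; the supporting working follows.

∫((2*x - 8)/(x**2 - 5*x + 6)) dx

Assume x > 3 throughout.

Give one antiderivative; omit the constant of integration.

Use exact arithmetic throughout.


The answer is -2*log(x - 3) + 4*log(x - 2).
Step 1. Decompose ∫((2*x - 8)/(x**2 - 5*x + 6)) dx by partial fractions, (2*x - 8)/(x**2 - 5*x + 6) = 4/(x - 2) - 2/(x - 3): now ∫(-2/(x - 3)) dx + ∫(4/(x - 2)) dx.
Step 2. Evaluate the standard form [assuming x > 2]: now 4*log(x - 2) + ∫(-2/(x - 3)) dx.
Step 3. Evaluate the standard form [assuming x > 3]: now -2*log(x - 3) + 4*log(x - 2).
Answer: -2*log(x - 3) + 4*log(x - 2).


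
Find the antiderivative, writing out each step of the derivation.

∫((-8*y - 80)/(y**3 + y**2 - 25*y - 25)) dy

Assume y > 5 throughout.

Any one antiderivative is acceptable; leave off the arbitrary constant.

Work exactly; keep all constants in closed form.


Step 1. Decompose ∫((-8*y - 80)/(y**3 + y**2 - 25*y - 25)) dy by partial fractions, (-8*y - 80)/(y**3 + y**2 - 25*y - 25) = -1/(y + 5) + 3/(y + 1) - 2/(y - 5): now ∫(-2/(y - 5)) dy + ∫(3/(y + 1)) dy + ∫(-1/(y + 5)) dy.
Step 2. Evaluate the standard form [assuming y > -1]: now 3*log(y + 1) + ∫(-2/(y - 5)) dy + ∫(-1/(y + 5)) dy.
Step 3. Evaluate the standard form [assuming y > 5]: now -2*log(y - 5) + 3*log(y + 1) + ∫(-1/(y + 5)) dy.
Step 4. Evaluate the standard form [assuming y > -5]: now -2*log(y - 5) + 3*log(y + 1) - log(y + 5).
Answer: -2*log(y - 5) + 3*log(y + 1) - log(y + 5).


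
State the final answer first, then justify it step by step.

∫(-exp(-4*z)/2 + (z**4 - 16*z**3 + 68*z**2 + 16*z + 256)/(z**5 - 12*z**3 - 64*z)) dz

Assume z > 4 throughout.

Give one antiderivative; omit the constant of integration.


The answer is -4*log(z) + log(z - 4) + 4*log(z + 4) - 2*atan(z/2) + exp(-4*z)/8.
Step 1. Rewrite: now ∫((z**4 - 16*z**3 + 68*z**2 + 16*z + 256)/(z**5 - 12*z**3 - 64*z)) dz + ∫(-exp(-4*z)/2) dz.
Step 2. Evaluate the standard form: now ∫((z**4 - 16*z**3 + 68*z**2 + 16*z + 256)/(z**5 - 12*z**3 - 64*z)) dz + exp(-4*z)/8.
Step 3. Decompose ∫((z**4 - 16*z**3 + 68*z**2 + 16*z + 256)/(z**5 - 12*z**3 - 64*z)) dz by partial fractions, (z**4 - 16*z**3 + 68*z**2 + 16*z + 256)/(z**5 - 12*z**3 - 64*z) = -4/(z**2 + 4) + 4/(z + 4) + 1/(z - 4) - 4/z: now ∫(-4/z) dz + ∫(1/(z - 4)) dz + ∫(4/(z + 4)) dz + ∫(-4/(z**2 + 4)) dz + exp(-4*z)/8.
Step 4. Evaluate the standard form [assuming z > 0]: now -4*log(z) + ∫(1/(z - 4)) dz + ∫(4/(z + 4)) dz + ∫(-4/(z**2 + 4)) dz + exp(-4*z)/8.
Step 5. Evaluate the standard form [assuming z > -4]: now -4*log(z) + 4*log(z + 4) + ∫(1/(z - 4)) dz + ∫(-4/(z**2 + 4)) dz + exp(-4*z)/8.
Step 6. Evaluate the standard form [assuming z > 4]: now -4*log(z) + log(z - 4) + 4*log(z + 4) + ∫(-4/(z**2 + 4)) dz + exp(-4*z)/8.
Step 7. Evaluate the standard form: now -4*log(z) + log(z - 4) + 4*log(z + 4) - 2*atan(z/2) + exp(-4*z)/8.
Answer: -4*log(z) + log(z - 4) + 4*log(z + 4) - 2*atan(z/2) + exp(-4*z)/8.


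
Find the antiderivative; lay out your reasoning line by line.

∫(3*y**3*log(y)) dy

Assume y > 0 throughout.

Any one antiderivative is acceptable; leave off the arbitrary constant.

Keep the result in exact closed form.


Step 1. Integrate ∫(3*y**3*log(y)) dy by parts with u = log(y), dv = (3*y**3) dy, so v = 3*y**4/4 [assuming y > 0]: now 3*y**4*log(y)/4 + ∫(-3*y**3/4) dy.
Step 2. Evaluate the standard form: now 3*y**4*log(y)/4 - 3*y**4/16.
Answer: 3*y**4*log(y)/4 - 3*y**4/16.


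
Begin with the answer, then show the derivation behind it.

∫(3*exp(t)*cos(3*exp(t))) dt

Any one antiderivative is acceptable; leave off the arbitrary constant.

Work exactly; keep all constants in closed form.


The answer is sin(3*exp(t)).
Step 1. Substitute u = exp(t), turning ∫(3*exp(t)*cos(3*exp(t))) dt into ∫(3*cos(3*u)) du: now ∫(3*cos(3*u)) du.
Step 2. Evaluate the standard form: now sin(3*u).
Step 3. Substitute back u = exp(t): now sin(3*exp(t)).
Answer: sin(3*exp(t)).


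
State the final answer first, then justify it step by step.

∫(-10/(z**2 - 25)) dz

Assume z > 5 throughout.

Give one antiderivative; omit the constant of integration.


The answer is -log(z - 5) + log(z + 5).
Step 1. Decompose ∫(-10/(z**2 - 25)) dz by partial fractions, -10/(z**2 - 25) = 1/(z + 5) - 1/(z - 5): now ∫(-1/(z - 5)) dz + ∫(1/(z + 5)) dz.
Step 2. Evaluate the standard form [assuming z > 5]: now -log(z - 5) + ∫(1/(z + 5)) dz.
Step 3. Evaluate the standard form [assuming z > -5]: now -log(z - 5) + log(z + 5).
Answer: -log(z - 5) + log(z + 5).


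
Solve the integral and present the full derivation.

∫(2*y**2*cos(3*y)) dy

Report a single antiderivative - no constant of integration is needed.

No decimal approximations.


Step 1. Integrate ∫(2*y**2*cos(3*y)) dy by parts with u = y**2, dv = (2*cos(3*y)) dy, so v = 2*sin(3*y)/3: now 2*y**2*sin(3*y)/3 + ∫(-4*y*sin(3*y)/3) dy.
Step 2. Integrate ∫(-4*y*sin(3*y)/3) dy by parts with u = y, dv = (-4*sin(3*y)/3) dy, so v = 4*cos(3*y)/9: now 2*y**2*sin(3*y)/3 + 4*y*cos(3*y)/9 + ∫(-4*cos(3*y)/9) dy.
Step 3. Evaluate the standard form: now 2*y**2*sin(3*y)/3 + 4*y*cos(3*y)/9 - 4*sin(3*y)/27.
Answer: 2*y**2*sin(3*y)/3 + 4*y*cos(3*y)/9 - 4*sin(3*y)/27.


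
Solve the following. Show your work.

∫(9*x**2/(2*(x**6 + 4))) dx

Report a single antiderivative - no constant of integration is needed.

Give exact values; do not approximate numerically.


Step 1. Substitute u = x**3, turning ∫(9*x**2/(2*(x**6 + 4))) dx into ∫(3/(2*(u**2 + 4))) du: now ∫(3/(2*(u**2 + 4))) du.
Step 2. Evaluate the standard form: now 3*atan(u/2)/4.
Step 3. Substitute back u = x**3: now 3*atan(x**3/2)/4.
Answer: 3*atan(x**3/2)/4.


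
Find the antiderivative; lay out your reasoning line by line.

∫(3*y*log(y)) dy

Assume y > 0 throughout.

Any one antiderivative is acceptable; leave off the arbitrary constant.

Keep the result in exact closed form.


Step 1. Integrate ∫(3*y*log(y)) dy by parts with u = log(y), dv = (3*y) dy, so v = 3*y**2/2 [assuming y > 0]: now 3*y**2*log(y)/2 + ∫(-3*y/2) dy.
Step 2. Evaluate the standard form: now 3*y**2*log(y)/2 - 3*y**2/4.
Answer: 3*y**2*log(y)/2 - 3*y**2/4.


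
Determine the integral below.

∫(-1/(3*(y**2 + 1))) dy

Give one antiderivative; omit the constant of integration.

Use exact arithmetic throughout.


Answer: -atan(y)/3.


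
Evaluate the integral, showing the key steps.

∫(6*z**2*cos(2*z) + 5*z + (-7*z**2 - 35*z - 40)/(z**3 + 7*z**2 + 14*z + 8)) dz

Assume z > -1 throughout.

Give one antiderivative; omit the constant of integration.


Step 1. Rewrite: now ∫(5*z) dz + ∫(6*z**2*cos(2*z)) dz + ∫((-7*z**2 - 35*z - 40)/(z**3 + 7*z**2 + 14*z + 8)) dz.
Step 2. Decompose ∫((-7*z**2 - 35*z - 40)/(z**3 + 7*z**2 + 14*z + 8)) dz by partial fractions, (-7*z**2 - 35*z - 40)/(z**3 + 7*z**2 + 14*z + 8) = -2/(z + 4) - 1/(z + 2) - 4/(z + 1): now ∫(5*z) dz + ∫(6*z**2*cos(2*z)) dz + ∫(-4/(z + 1)) dz + ∫(-1/(z + 2)) dz + ∫(-2/(z + 4)) dz.
Step 3. Evaluate the standard form [assuming z > -2]: now -log(z + 2) + ∫(5*z) dz + ∫(6*z**2*cos(2*z)) dz + ∫(-4/(z + 1)) dz + ∫(-2/(z + 4)) dz.
Step 4. Evaluate the standard form [assuming z > -4]: now -log(z + 2) - 2*log(z + 4) + ∫(5*z) dz + ∫(6*z**2*cos(2*z)) dz + ∫(-4/(z + 1)) dz.
Step 5. Evaluate the standard form [assuming z > -1]: now -4*log(z + 1) - log(z + 2) - 2*log(z + 4) + ∫(5*z) dz + ∫(6*z**2*cos(2*z)) dz.
Step 6. Integrate ∫(6*z**2*cos(2*z)) dz by parts with u = z**2, dv = (6*cos(2*z)) dz, so v = 3*sin(2*z): now 3*z**2*sin(2*z) - 4*log(z + 1) - log(z + 2) - 2*log(z + 4) + ∫(5*z) dz + ∫(-6*z*sin(2*z)) dz.
Step 7. Integrate ∫(-6*z*sin(2*z)) dz by parts with u = z, dv = (-6*sin(2*z)) dz, so v = 3*cos(2*z): now 3*z**2*sin(2*z) + 3*z*cos(2*z) - 4*log(z + 1) - log(z + 2) - 2*log(z + 4) + ∫(5*z) dz + ∫(-3*cos(2*z)) dz.
Step 8. Evaluate the standard form: now 3*z**2*sin(2*z) + 3*z*cos(2*z) - 4*log(z + 1) - log(z + 2) - 2*log(z + 4) - 3*sin(2*z)/2 + ∫(5*z) dz.
Step 9. Evaluate the standard form: now 3*z**2*sin(2*z) + 5*z**2/2 + 3*z*cos(2*z) - 4*log(z + 1) - log(z + 2) - 2*log(z + 4) - 3*sin(2*z)/2.
Answer: 3*z**2*sin(2*z) + 5*z**2/2 + 3*z*cos(2*z) - 4*log(z + 1) - log(z + 2) - 2*log(z + 4) - 3*sin(2*z)/2.


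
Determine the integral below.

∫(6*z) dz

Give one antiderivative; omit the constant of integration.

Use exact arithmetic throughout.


Answer: 3*z**2.


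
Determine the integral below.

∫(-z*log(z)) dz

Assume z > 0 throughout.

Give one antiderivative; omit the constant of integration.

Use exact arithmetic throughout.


Answer: -z**2*log(z)/2 + z**2/4.


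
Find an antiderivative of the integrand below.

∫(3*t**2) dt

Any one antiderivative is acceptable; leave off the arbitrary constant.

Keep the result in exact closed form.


Answer: t**3.


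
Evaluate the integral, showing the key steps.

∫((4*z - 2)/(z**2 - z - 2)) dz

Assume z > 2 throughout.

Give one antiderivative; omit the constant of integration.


Step 1. Decompose ∫((4*z - 2)/(z**2 - z - 2)) dz by partial fractions, (4*z - 2)/(z**2 - z - 2) = 2/(z + 1) + 2/(z - 2): now ∫(2/(z - 2)) dz + ∫(2/(z + 1)) dz.
Step 2. Evaluate the standard form [assuming z > 2]: now 2*log(z - 2) + ∫(2/(z + 1)) dz.
Step 3. Evaluate the standard form [assuming z > -1]: now 2*log(z - 2) + 2*log(z + 1).
Answer: 2*log(z - 2) + 2*log(z + 1).


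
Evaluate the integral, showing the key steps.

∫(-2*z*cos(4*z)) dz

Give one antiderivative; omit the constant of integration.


Step 1. Integrate ∫(-2*z*cos(4*z)) dz by parts with u = z, dv = (-2*cos(4*z)) dz, so v = -sin(4*z)/2: now -z*sin(4*z)/2 + ∫(sin(4*z)/2) dz.
Step 2. Evaluate the standard form: now -z*sin(4*z)/2 - cos(4*z)/8.
Answer: -z*sin(4*z)/2 - cos(4*z)/8.


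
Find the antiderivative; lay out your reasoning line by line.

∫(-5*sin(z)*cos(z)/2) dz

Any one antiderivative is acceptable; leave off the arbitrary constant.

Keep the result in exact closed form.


Step 1. Substitute u = sin(z), turning ∫(-5*sin(z)*cos(z)/2) dz into ∫(-5*u/2) du: now ∫(-5*u/2) du.
Step 2. Evaluate the standard form: now -5*u**2/4.
Step 3. Substitute back u = sin(z): now -5*sin(z)**2/4.
Answer: -5*sin(z)**2/4.


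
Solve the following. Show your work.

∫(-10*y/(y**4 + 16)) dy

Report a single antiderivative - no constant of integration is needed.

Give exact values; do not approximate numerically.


Step 1. Substitute u = y**2, turning ∫(-10*y/(y**4 + 16)) dy into ∫(-5/(u**2 + 16)) du: now ∫(-5/(u**2 + 16)) du.
Step 2. Evaluate the standard form: now -5*atan(u/4)/4.
Step 3. Substitute back u = y**2: now -5*atan(y**2/4)/4.
Answer: -5*atan(y**2/4)/4.


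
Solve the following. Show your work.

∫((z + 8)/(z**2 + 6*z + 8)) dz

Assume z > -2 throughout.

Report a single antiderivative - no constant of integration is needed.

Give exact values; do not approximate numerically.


Step 1. Decompose ∫((z + 8)/(z**2 + 6*z + 8)) dz by partial fractions, (z + 8)/(z**2 + 6*z + 8) = -2/(z + 4) + 3/(z + 2): now ∫(3/(z + 2)) dz + ∫(-2/(z + 4)) dz.
Step 2. Evaluate the standard form [assuming z > -2]: now 3*log(z + 2) + ∫(-2/(z + 4)) dz.
Step 3. Evaluate the standard form [assuming z > -4]: now 3*log(z + 2) - 2*log(z + 4).
Answer: 3*log(z + 2) - 2*log(z + 4).


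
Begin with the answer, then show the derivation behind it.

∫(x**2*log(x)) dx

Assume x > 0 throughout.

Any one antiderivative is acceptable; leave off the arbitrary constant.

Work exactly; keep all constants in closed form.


The answer is x**3*log(x)/3 - x**3/9.
Step 1. Integrate ∫(x**2*log(x)) dx by parts with u = log(x), dv = (x**2) dx, so v = x**3/3 [assuming x > 0]: now x**3*log(x)/3 + ∫(-x**2/3) dx.
Step 2. Evaluate the standard form: now x**3*log(x)/3 - x**3/9.
Answer: x**3*log(x)/3 - x**3/9.


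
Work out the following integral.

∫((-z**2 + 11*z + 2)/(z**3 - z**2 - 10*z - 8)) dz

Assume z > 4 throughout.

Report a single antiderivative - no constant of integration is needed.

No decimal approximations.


Answer: log(z - 4) + 2*log(z + 1) - 4*log(z + 2).


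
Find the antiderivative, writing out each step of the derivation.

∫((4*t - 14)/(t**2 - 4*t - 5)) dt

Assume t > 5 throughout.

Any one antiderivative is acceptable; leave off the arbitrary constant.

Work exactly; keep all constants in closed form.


Step 1. Decompose ∫((4*t - 14)/(t**2 - 4*t - 5)) dt by partial fractions, (4*t - 14)/(t**2 - 4*t - 5) = 3/(t + 1) + 1/(t - 5): now ∫(1/(t - 5)) dt + ∫(3/(t + 1)) dt.
Step 2. Evaluate the standard form [assuming t > -1]: now 3*log(t + 1) + ∫(1/(t - 5)) dt.
Step 3. Evaluate the standard form [assuming t > 5]: now log(t - 5) + 3*log(t + 1).
Answer: log(t - 5) + 3*log(t + 1).


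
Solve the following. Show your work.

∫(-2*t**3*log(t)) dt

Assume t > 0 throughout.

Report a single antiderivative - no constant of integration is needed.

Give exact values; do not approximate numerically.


Step 1. Integrate ∫(-2*t**3*log(t)) dt by parts with u = log(t), dv = (-2*t**3) dt, so v = -t**4/2 [assuming t > 0]: now -t**4*log(t)/2 + ∫(t**3/2) dt.
Step 2. Evaluate the standard form: now -t**4*log(t)/2 + t**4/8.
Answer: -t**4*log(t)/2 + t**4/8.


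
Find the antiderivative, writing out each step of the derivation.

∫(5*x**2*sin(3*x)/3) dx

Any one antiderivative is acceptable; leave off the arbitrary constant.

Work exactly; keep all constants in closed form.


Step 1. Integrate ∫(5*x**2*sin(3*x)/3) dx by parts with u = x**2, dv = (5*sin(3*x)/3) dx, so v = -5*cos(3*x)/9: now -5*x**2*cos(3*x)/9 + ∫(10*x*cos(3*x)/9) dx.
Step 2. Integrate ∫(10*x*cos(3*x)/9) dx by parts with u = x, dv = (10*cos(3*x)/9) dx, so v = 10*sin(3*x)/27: now -5*x**2*cos(3*x)/9 + 10*x*sin(3*x)/27 + ∫(-10*sin(3*x)/27) dx.
Step 3. Evaluate the standard form: now -5*x**2*cos(3*x)/9 + 10*x*sin(3*x)/27 + 10*cos(3*x)/81.
Answer: -5*x**2*cos(3*x)/9 + 10*x*sin(3*x)/27 + 10*cos(3*x)/81.


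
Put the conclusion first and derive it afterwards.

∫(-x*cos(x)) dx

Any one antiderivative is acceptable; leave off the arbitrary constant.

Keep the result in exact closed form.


The answer is -x*sin(x) - cos(x).
Step 1. Integrate ∫(-x*cos(x)) dx by parts with u = x, dv = (-cos(x)) dx, so v = -sin(x): now -x*sin(x) + ∫(sin(x)) dx.
Step 2. Evaluate the standard form: now -x*sin(x) - cos(x).
Answer: -x*sin(x) - cos(x).


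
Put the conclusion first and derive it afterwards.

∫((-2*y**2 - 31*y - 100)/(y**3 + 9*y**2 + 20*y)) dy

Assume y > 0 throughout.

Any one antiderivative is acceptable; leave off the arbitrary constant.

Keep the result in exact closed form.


The answer is -5*log(y) + 2*log(y + 4) + log(y + 5).
Step 1. Decompose ∫((-2*y**2 - 31*y - 100)/(y**3 + 9*y**2 + 20*y)) dy by partial fractions, (-2*y**2 - 31*y - 100)/(y**3 + 9*y**2 + 20*y) = 1/(y + 5) + 2/(y + 4) - 5/y: now ∫(-5/y) dy + ∫(2/(y + 4)) dy + ∫(1/(y + 5)) dy.
Step 2. Evaluate the standard form [assuming y > 0]: now -5*log(y) + ∫(2/(y + 4)) dy + ∫(1/(y + 5)) dy.
Step 3. Evaluate the standard form [assuming y > -5]: now -5*log(y) + log(y + 5) + ∫(2/(y + 4)) dy.
Step 4. Evaluate the standard form [assuming y > -4]: now -5*log(y) + 2*log(y + 4) + log(y + 5).
Answer: -5*log(y) + 2*log(y + 4) + log(y + 5).


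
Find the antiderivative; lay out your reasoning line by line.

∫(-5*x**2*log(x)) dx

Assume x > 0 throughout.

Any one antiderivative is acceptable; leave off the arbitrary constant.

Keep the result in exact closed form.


Step 1. Integrate ∫(-5*x**2*log(x)) dx by parts with u = log(x), dv = (-5*x**2) dx, so v = -5*x**3/3 [assuming x > 0]: now -5*x**3*log(x)/3 + ∫(5*x**2/3) dx.
Step 2. Evaluate the standard form: now -5*x**3*log(x)/3 + 5*x**3/9.
Answer: -5*x**3*log(x)/3 + 5*x**3/9.


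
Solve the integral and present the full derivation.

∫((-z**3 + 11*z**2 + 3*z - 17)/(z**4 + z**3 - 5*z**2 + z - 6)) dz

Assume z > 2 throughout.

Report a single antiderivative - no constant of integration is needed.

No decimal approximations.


Step 1. Decompose ∫((-z**3 + 11*z**2 + 3*z - 17)/(z**4 + z**3 - 5*z**2 + z - 6)) dz by partial fractions, (-z**3 + 11*z**2 + 3*z - 17)/(z**4 + z**3 - 5*z**2 + z - 6) = 4/(z**2 + 1) - 2/(z + 3) + 1/(z - 2): now ∫(1/(z - 2)) dz + ∫(-2/(z + 3)) dz + ∫(4/(z**2 + 1)) dz.
Step 2. Evaluate the standard form [assuming z > 2]: now log(z - 2) + ∫(-2/(z + 3)) dz + ∫(4/(z**2 + 1)) dz.
Step 3. Evaluate the standard form [assuming z > -3]: now log(z - 2) - 2*log(z + 3) + ∫(4/(z**2 + 1)) dz.
Step 4. Evaluate the standard form: now log(z - 2) - 2*log(z + 3) + 4*atan(z).
Answer: log(z - 2) - 2*log(z + 3) + 4*atan(z).


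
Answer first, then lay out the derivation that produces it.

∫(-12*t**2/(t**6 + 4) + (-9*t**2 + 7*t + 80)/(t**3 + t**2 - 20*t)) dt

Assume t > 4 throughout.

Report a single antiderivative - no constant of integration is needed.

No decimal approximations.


The answer is -4*log(t) - log(t - 4) - 4*log(t + 5) - 2*atan(t**3/2).
Step 1. Rewrite: now ∫(-12*t**2/(t**6 + 4)) dt + ∫((-9*t**2 + 7*t + 80)/(t**3 + t**2 - 20*t)) dt.
Step 2. Substitute u = t**3, turning ∫(-12*t**2/(t**6 + 4)) dt into ∫(-4/(u**2 + 4)) du: now ∫((-9*t**2 + 7*t + 80)/(t**3 + t**2 - 20*t)) dt + ∫(-4/(u**2 + 4)) du.
Step 3. Evaluate the standard form: now -2*atan(u/2) + ∫((-9*t**2 + 7*t + 80)/(t**3 + t**2 - 20*t)) dt.
Step 4. Substitute back u = t**3: now -2*atan(t**3/2) + ∫((-9*t**2 + 7*t + 80)/(t**3 + t**2 - 20*t)) dt.
Step 5. Decompose ∫((-9*t**2 + 7*t + 80)/(t**3 + t**2 - 20*t)) dt by partial fractions, (-9*t**2 + 7*t + 80)/(t**3 + t**2 - 20*t) = -4/(t + 5) - 1/(t - 4) - 4/t: now -2*atan(t**3/2) + ∫(-4/t) dt + ∫(-1/(t - 4)) dt + ∫(-4/(t + 5)) dt.
Step 6. Evaluate the standard form [assuming t > 4]: now -log(t - 4) - 2*atan(t**3/2) + ∫(-4/t) dt + ∫(-4/(t + 5)) dt.
Step 7. Evaluate the standard form [assuming t > -5]: now -log(t - 4) - 4*log(t + 5) - 2*atan(t**3/2) + ∫(-4/t) dt.
Step 8. Evaluate the standard form [assuming t > 0]: now -4*log(t) - log(t - 4) - 4*log(t + 5) - 2*atan(t**3/2).
Answer: -4*log(t) - log(t - 4) - 4*log(t + 5) - 2*atan(t**3/2).


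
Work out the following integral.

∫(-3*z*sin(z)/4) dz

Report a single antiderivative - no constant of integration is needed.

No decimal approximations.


Answer: 3*z*cos(z)/4 - 3*sin(z)/4.


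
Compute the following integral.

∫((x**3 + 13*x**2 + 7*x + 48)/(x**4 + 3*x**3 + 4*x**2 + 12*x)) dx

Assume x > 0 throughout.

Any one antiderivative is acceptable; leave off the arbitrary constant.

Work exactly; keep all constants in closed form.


Answer: 4*log(x) - 3*log(x + 3) + atan(x/2)/2.


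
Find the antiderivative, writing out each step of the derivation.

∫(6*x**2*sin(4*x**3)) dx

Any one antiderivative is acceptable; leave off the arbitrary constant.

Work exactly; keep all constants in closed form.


Step 1. Substitute u = x**3, turning ∫(6*x**2*sin(4*x**3)) dx into ∫(2*sin(4*u)) du: now ∫(2*sin(4*u)) du.
Step 2. Evaluate the standard form: now -cos(4*u)/2.
Step 3. Substitute back u = x**3: now -cos(4*x**3)/2.
Answer: -cos(4*x**3)/2.


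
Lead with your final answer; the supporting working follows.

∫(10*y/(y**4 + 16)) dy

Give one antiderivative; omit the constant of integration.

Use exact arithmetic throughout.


The answer is 5*atan(y**2/4)/4.
Step 1. Substitute u = y**2, turning ∫(10*y/(y**4 + 16)) dy into ∫(5/(u**2 + 16)) du: now ∫(5/(u**2 + 16)) du.
Step 2. Evaluate the standard form: now 5*atan(u/4)/4.
Step 3. Substitute back u = y**2: now 5*atan(y**2/4)/4.
Answer: 5*atan(y**2/4)/4.


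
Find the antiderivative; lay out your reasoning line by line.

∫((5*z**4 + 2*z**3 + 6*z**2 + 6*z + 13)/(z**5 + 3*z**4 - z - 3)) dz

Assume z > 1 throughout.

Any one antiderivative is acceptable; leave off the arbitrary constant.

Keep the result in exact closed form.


Step 1. Decompose ∫((5*z**4 + 2*z**3 + 6*z**2 + 6*z + 13)/(z**5 + 3*z**4 - z - 3)) dz by partial fractions, (5*z**4 + 2*z**3 + 6*z**2 + 6*z + 13)/(z**5 + 3*z**4 - z - 3) = -2/(z**2 + 1) + 5/(z + 3) - 2/(z + 1) + 2/(z - 1): now ∫(2/(z - 1)) dz + ∫(-2/(z + 1)) dz + ∫(5/(z + 3)) dz + ∫(-2/(z**2 + 1)) dz.
Step 2. Evaluate the standard form [assuming z > 1]: now 2*log(z - 1) + ∫(-2/(z + 1)) dz + ∫(5/(z + 3)) dz + ∫(-2/(z**2 + 1)) dz.
Step 3. Evaluate the standard form [assuming z > -3]: now 2*log(z - 1) + 5*log(z + 3) + ∫(-2/(z + 1)) dz + ∫(-2/(z**2 + 1)) dz.
Step 4. Evaluate the standard form [assuming z > -1]: now 2*log(z - 1) - 2*log(z + 1) + 5*log(z + 3) + ∫(-2/(z**2 + 1)) dz.
Step 5. Evaluate the standard form: now 2*log(z - 1) - 2*log(z + 1) + 5*log(z + 3) - 2*atan(z).
Answer: 2*log(z - 1) - 2*log(z + 1) + 5*log(z + 3) - 2*atan(z).


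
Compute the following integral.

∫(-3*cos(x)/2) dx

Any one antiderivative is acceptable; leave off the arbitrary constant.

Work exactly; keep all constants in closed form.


Answer: -3*sin(x)/2.


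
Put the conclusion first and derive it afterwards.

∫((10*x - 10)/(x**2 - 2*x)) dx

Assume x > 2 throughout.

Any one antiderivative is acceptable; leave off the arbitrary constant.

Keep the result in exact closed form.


The answer is 5*log(x) + 5*log(x - 2).
Step 1. Decompose ∫((10*x - 10)/(x**2 - 2*x)) dx by partial fractions, (10*x - 10)/(x**2 - 2*x) = 5/(x - 2) + 5/x: now ∫(5/x) dx + ∫(5/(x - 2)) dx.
Step 2. Evaluate the standard form [assuming x > 0]: now 5*log(x) + ∫(5/(x - 2)) dx.
Step 3. Evaluate the standard form [assuming x > 2]: now 5*log(x) + 5*log(x - 2).
Answer: 5*log(x) + 5*log(x - 2).


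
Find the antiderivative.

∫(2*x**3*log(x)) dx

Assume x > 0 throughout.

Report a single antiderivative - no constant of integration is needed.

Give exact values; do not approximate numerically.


Answer: x**4*log(x)/2 - x**4/8.


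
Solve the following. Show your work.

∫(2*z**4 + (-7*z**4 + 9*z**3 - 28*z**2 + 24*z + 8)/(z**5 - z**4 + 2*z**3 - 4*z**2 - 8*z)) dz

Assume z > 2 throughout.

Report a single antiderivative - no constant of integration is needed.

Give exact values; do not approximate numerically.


Step 1. Rewrite: now ∫(2*z**4) dz + ∫((-7*z**4 + 9*z**3 - 28*z**2 + 24*z + 8)/(z**5 - z**4 + 2*z**3 - 4*z**2 - 8*z)) dz.
Step 2. Decompose ∫((-7*z**4 + 9*z**3 - 28*z**2 + 24*z + 8)/(z**5 - z**4 + 2*z**3 - 4*z**2 - 8*z)) dz by partial fractions, (-7*z**4 + 9*z**3 - 28*z**2 + 24*z + 8)/(z**5 - z**4 + 2*z**3 - 4*z**2 - 8*z) = 2/(z**2 + 4) - 4/(z + 1) - 2/(z - 2) - 1/z: now ∫(-1/z) dz + ∫(2*z**4) dz + ∫(-2/(z - 2)) dz + ∫(-4/(z + 1)) dz + ∫(2/(z**2 + 4)) dz.
Step 3. Evaluate the standard form [assuming z > 2]: now -2*log(z - 2) + ∫(-1/z) dz + ∫(2*z**4) dz + ∫(-4/(z + 1)) dz + ∫(2/(z**2 + 4)) dz.
Step 4. Evaluate the standard form [assuming z > 0]: now -log(z) - 2*log(z - 2) + ∫(2*z**4) dz + ∫(-4/(z + 1)) dz + ∫(2/(z**2 + 4)) dz.
Step 5. Evaluate the standard form [assuming z > -1]: now -log(z) - 2*log(z - 2) - 4*log(z + 1) + ∫(2*z**4) dz + ∫(2/(z**2 + 4)) dz.
Step 6. Evaluate the standard form: now -log(z) - 2*log(z - 2) - 4*log(z + 1) + atan(z/2) + ∫(2*z**4) dz.
Step 7. Evaluate the standard form: now 2*z**5/5 - log(z) - 2*log(z - 2) - 4*log(z + 1) + atan(z/2).
Answer: 2*z**5/5 - log(z) - 2*log(z - 2) - 4*log(z + 1) + atan(z/2).


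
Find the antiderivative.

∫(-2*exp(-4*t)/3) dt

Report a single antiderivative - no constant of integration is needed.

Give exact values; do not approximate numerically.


Answer: exp(-4*t)/6.


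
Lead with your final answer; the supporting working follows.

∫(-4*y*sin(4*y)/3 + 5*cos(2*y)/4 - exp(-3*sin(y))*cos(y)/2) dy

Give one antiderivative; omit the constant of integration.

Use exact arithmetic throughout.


The answer is y*cos(4*y)/3 + 5*sin(2*y)/8 - sin(4*y)/12 + exp(-3*sin(y))/6.
Step 1. Rewrite: now ∫(-4*y*sin(4*y)/3) dy + ∫(-exp(-3*sin(y))*cos(y)/2) dy + ∫(5*cos(2*y)/4) dy.
Step 2. Evaluate the standard form: now 5*sin(2*y)/8 + ∫(-4*y*sin(4*y)/3) dy + ∫(-exp(-3*sin(y))*cos(y)/2) dy.
Step 3. Substitute u = sin(y), turning ∫(-exp(-3*sin(y))*cos(y)/2) dy into ∫(-exp(-3*u)/2) du: now 5*sin(2*y)/8 + ∫(-4*y*sin(4*y)/3) dy + ∫(-exp(-3*u)/2) du.
Step 4. Evaluate the standard form: now 5*sin(2*y)/8 + ∫(-4*y*sin(4*y)/3) dy + exp(-3*u)/6.
Step 5. Substitute back u = sin(y): now 5*sin(2*y)/8 + ∫(-4*y*sin(4*y)/3) dy + exp(-3*sin(y))/6.
Step 6. Integrate ∫(-4*y*sin(4*y)/3) dy by parts with u = y, dv = (-4*sin(4*y)/3) dy, so v = cos(4*y)/3: now y*cos(4*y)/3 + 5*sin(2*y)/8 + ∫(-cos(4*y)/3) dy + exp(-3*sin(y))/6.
Step 7. Evaluate the standard form: now y*cos(4*y)/3 + 5*sin(2*y)/8 - sin(4*y)/12 + exp(-3*sin(y))/6.
Answer: y*cos(4*y)/3 + 5*sin(2*y)/8 - sin(4*y)/12 + exp(-3*sin(y))/6.


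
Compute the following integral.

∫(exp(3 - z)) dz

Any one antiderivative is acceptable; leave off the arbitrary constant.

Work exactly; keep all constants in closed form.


Answer: -exp(3 - z).


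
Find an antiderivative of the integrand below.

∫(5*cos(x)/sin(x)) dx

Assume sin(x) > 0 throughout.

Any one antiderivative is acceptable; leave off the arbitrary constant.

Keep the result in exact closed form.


Answer: 5*log(sin(x)).


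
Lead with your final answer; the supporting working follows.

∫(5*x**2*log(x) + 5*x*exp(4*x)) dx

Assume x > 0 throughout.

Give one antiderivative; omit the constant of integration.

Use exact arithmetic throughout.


The answer is 5*x**3*log(x)/3 - 5*x**3/9 + 5*x*exp(4*x)/4 - 5*exp(4*x)/16.
Step 1. Rewrite: now ∫(5*x*exp(4*x)) dx + ∫(5*x**2*log(x)) dx.
Step 2. Integrate ∫(5*x**2*log(x)) dx by parts with u = log(x), dv = (5*x**2) dx, so v = 5*x**3/3 [assuming x > 0]: now 5*x**3*log(x)/3 + ∫(-5*x**2/3) dx + ∫(5*x*exp(4*x)) dx.
Step 3. Evaluate the standard form: now 5*x**3*log(x)/3 - 5*x**3/9 + ∫(5*x*exp(4*x)) dx.
Step 4. Integrate ∫(5*x*exp(4*x)) dx by parts with u = x, dv = (5*exp(4*x)) dx, so v = 5*exp(4*x)/4: now 5*x**3*log(x)/3 - 5*x**3/9 + 5*x*exp(4*x)/4 + ∫(-5*exp(4*x)/4) dx.
Step 5. Evaluate the standard form: now 5*x**3*log(x)/3 - 5*x**3/9 + 5*x*exp(4*x)/4 - 5*exp(4*x)/16.
Answer: 5*x**3*log(x)/3 - 5*x**3/9 + 5*x*exp(4*x)/4 - 5*exp(4*x)/16.


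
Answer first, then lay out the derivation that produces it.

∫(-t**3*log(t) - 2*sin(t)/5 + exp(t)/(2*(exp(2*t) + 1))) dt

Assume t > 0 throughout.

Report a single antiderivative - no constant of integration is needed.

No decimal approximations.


The answer is -t**4*log(t)/4 + t**4/16 + 2*cos(t)/5 + atan(exp(t))/2.
Step 1. Rewrite: now ∫(-t**3*log(t)) dt + ∫(exp(t)/(2*(exp(2*t) + 1))) dt + ∫(-2*sin(t)/5) dt.
Step 2. Integrate ∫(-t**3*log(t)) dt by parts with u = log(t), dv = (-t**3) dt, so v = -t**4/4 [assuming t > 0]: now -t**4*log(t)/4 + ∫(t**3/4) dt + ∫(exp(t)/(2*(exp(2*t) + 1))) dt + ∫(-2*sin(t)/5) dt.
Step 3. Evaluate the standard form: now -t**4*log(t)/4 + t**4/16 + ∫(exp(t)/(2*(exp(2*t) + 1))) dt + ∫(-2*sin(t)/5) dt.
Step 4. Evaluate the standard form: now -t**4*log(t)/4 + t**4/16 + 2*cos(t)/5 + ∫(exp(t)/(2*(exp(2*t) + 1))) dt.
Step 5. Substitute u = exp(t), turning ∫(exp(t)/(2*(exp(2*t) + 1))) dt into ∫(1/(2*(u**2 + 1))) du: now -t**4*log(t)/4 + t**4/16 + 2*cos(t)/5 + ∫(1/(2*(u**2 + 1))) du.
Step 6. Evaluate the standard form: now -t**4*log(t)/4 + t**4/16 + 2*cos(t)/5 + atan(u)/2.
Step 7. Substitute back u = exp(t): now -t**4*log(t)/4 + t**4/16 + 2*cos(t)/5 + atan(exp(t))/2.
Answer: -t**4*log(t)/4 + t**4/16 + 2*cos(t)/5 + atan(exp(t))/2.


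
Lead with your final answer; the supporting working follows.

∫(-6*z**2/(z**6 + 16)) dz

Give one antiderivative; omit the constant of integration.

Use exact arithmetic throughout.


The answer is -atan(z**3/4)/2.
Step 1. Substitute u = z**3, turning ∫(-6*z**2/(z**6 + 16)) dz into ∫(-2/(u**2 + 16)) du: now ∫(-2/(u**2 + 16)) du.
Step 2. Evaluate the standard form: now -atan(u/4)/2.
Step 3. Substitute back u = z**3: now -atan(z**3/4)/2.
Answer: -atan(z**3/4)/2.
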